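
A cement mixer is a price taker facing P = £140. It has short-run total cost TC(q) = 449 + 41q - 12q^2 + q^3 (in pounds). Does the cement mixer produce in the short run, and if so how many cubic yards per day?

Produce at q = 11

Strip out fixed cost: VC = 41q - 12q^2 + q^3. Then AVC = 41 - 12q + q^2 and MC = 41 - 24q + 3q^2.
AVC hits its minimum where MC = AVC, at q = 6, giving min AVC = 41 - 12·6 + 6^2 = £5.
Because £140 ≥ £5, revenue can cover variable cost; the firm operates.
P = MC gives -99 - 24q + 3q^2 = 0, with roots -3 and 11. Take the larger (rising MC): q* = 11.
Check: AVC at q = 11 is £30 ≤ P, so revenue covers variable cost.
Profit = P·q − TC = 140·11 − 779 = £761.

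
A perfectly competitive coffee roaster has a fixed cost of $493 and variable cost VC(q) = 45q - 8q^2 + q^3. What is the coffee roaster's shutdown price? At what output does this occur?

$29 per unit, at q = 4

The firm shuts down when price falls below the minimum of average variable cost. AVC = VC/q = 45 - 8q + q^2.
dAVC/dq = -8 + 2q = 0 gives q = 4. min AVC = 45 - 8·4 + 4^2 = 29.
The firm shuts down for any P below $29.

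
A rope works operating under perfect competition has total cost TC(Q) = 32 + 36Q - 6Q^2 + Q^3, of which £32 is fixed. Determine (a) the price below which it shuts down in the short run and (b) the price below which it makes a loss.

Shutdown price = min AVC. AVC = 36 - 6Q + Q^2, with vertex at Q = 3 and minimum £27.
ATC = 32/Q + 36 - 6Q + Q^2. Setting dATC/dQ = −32/Q^2 − 6 + 2Q = 0 gives Q = 4 (since 2·4^3 − 6·4^2 = 32).
min ATC = 32/4 + 36 − 6·4 + 4^2 = £36. That is the break-even price.
Between these two prices the firm operates at a loss; above £36 it earns a profit.

Shutdown price = £27; break-even price = £36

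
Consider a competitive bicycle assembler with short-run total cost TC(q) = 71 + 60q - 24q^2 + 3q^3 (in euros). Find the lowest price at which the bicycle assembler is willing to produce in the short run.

Short-run supply begins at min AVC. From VC = 60q - 24q^2 + 3q^3, AVC = 60 - 24q + 3q^2.
dAVC/dq = -24 + 6q = 0 gives q = 4. min AVC = 60 - 24·4 + 3·4^2 = 12.
For P < €12 the firm produces nothing.

€12 per unit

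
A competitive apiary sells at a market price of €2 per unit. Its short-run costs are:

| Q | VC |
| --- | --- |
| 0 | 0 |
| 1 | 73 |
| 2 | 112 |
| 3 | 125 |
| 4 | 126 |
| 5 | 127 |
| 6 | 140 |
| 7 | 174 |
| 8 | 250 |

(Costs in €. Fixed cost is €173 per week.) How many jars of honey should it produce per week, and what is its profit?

Q = 0 (shut down); profit = -€173

Profit at each row (π = 2Q − TC): Q=0: -173; Q=1: -244; Q=2: -281; Q=3: -292; Q=4: -291; Q=5: -290; Q=6: -301; Q=7: -333; Q=8: -407.
Profit is highest at Q = 0. Equivalently, the lowest AVC in the table is 140/6 ≈ €23.33 at Q = 6, and P = €2 falls below it — price never covers variable cost, so the firm shuts down and loses only its fixed cost.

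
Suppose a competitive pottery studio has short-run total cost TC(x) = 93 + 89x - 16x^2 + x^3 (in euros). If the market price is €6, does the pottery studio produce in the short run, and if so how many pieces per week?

Strip out fixed cost: VC = 89x - 16x^2 + x^3. Then AVC = 89 - 16x + x^2 and MC = 89 - 32x + 3x^2.
AVC is minimized where dAVC/dx = -16 + 2x = 0, at x = 8; min AVC = 89 - 16·8 + 8^2 = €25.
P = €6 lies below min AVC = €25; no output level covers variable cost.
The firm minimizes its loss by shutting down and losing only its fixed cost of €93.

Shut down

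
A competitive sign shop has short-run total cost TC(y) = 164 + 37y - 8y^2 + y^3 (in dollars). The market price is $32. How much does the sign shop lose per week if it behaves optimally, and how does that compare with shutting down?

AVC = 37 - 8y + y^2; min AVC = $21 at y = 4. Since P = $32 ≥ min AVC, the firm produces.
With MC = 37 - 16y + 3y^2, P = MC on the upward-sloping part at y* = 5.
TR = 32·5 = 160. TC = 164 + 110 = 274. Profit = 160 − 274 = -$114.
That loss of $114 beats the $164 the firm would lose by shutting down; producing recovers $50 of fixed cost.

Profit = -$114 at y = 5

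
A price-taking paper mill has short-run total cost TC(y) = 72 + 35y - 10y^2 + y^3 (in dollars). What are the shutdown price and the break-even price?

AVC = 35 - 10y + y^2; minimized at y = 5, giving min AVC = $10. That is the shutdown price.
ATC = 72/y + 35 - 10y + y^2. Setting dATC/dy = −72/y^2 − 10 + 2y = 0 gives y = 6 (since 2·6^3 − 10·6^2 = 72).
min ATC = 72/6 + 35 − 10·6 + 6^2 = $23. That is the break-even price.
For $10 ≤ P < $23 the firm produces at a loss; below $10 it shuts down.

Shutdown price = $10; break-even price = $23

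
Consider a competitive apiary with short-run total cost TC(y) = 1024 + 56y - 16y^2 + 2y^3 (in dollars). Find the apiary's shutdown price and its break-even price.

Shutdown price = $24; break-even price = $184

Shutdown price = min AVC. AVC = 56 - 16y + 2y^2, with vertex at y = 4 and minimum $24.
ATC = 1024/y + 56 - 16y + 2y^2. Setting dATC/dy = −1024/y^2 − 16 + 4y = 0 gives y = 8 (since 4·8^3 − 16·8^2 = 1024).
min ATC = 1024/8 + 56 − 16·8 + 2·8^2 = $184. That is the break-even price.
Between these two prices the firm operates at a loss; above $184 it earns a profit.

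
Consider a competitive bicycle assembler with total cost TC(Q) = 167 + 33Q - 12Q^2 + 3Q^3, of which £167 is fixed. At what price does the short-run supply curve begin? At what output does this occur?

£21 per unit, at Q = 2

Short-run supply begins at min AVC. From VC = 33Q - 12Q^2 + 3Q^3, AVC = 33 - 12Q + 3Q^2.
At the minimum of AVC, MC = AVC. MC = 33 - 24Q + 9Q^2; setting MC = AVC gives 6Q^2 - 12Q = 0, so Q = 2. min AVC = 21.
For P < £21 the firm produces nothing.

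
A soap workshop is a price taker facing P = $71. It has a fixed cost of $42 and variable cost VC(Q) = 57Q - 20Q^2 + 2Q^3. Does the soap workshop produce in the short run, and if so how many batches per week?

Produce at Q = 7

Variable cost is VC = 57Q - 20Q^2 + 2Q^3, so AVC = VC/Q = 57 - 20Q + 2Q^2 and MC = dTC/dQ = 57 - 40Q + 6Q^2.
The AVC parabola has its vertex at Q = 20/4 = 5, where AVC = 57 - 20·5 + 2·5^2 = $7.
P = $71 exceeds min AVC = $7, so the firm stays open.
P = MC gives -14 - 40Q + 6Q^2 = 0, with roots -1/3 and 7. Take the larger (rising MC): Q* = 7.
Check: AVC at Q = 7 is $15 ≤ P, so revenue covers variable cost.
Profit = P·Q − TC = 71·7 − 147 = $350.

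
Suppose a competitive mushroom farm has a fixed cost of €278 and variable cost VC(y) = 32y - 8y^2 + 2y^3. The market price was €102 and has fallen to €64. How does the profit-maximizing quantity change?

AVC = 32 - 8y + 2y^2, minimized at y = 2 where min AVC = €24. MC = 32 - 16y + 6y^2.
At P = €102 ≥ min AVC, set P = MC on the rising branch: y = 5.
At P = €64 ≥ min AVC, set P = MC: y = 4. The firm stays open but cuts output.

Output falls from 5 to 4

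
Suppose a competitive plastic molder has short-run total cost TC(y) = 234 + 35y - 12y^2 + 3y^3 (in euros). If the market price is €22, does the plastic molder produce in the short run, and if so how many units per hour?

Shut down

From TC, MC = TC'(y) = 35 - 24y + 9y^2 and AVC = VC/y = 35 - 12y + 3y^2.
AVC is minimized where dAVC/dy = -12 + 6y = 0, at y = 2; min AVC = 35 - 12·2 + 3·2^2 = €23.
Since P = €22 < min AVC = €23, price fails to cover variable cost at any output.
Best response: produce nothing and absorb the €234 fixed cost.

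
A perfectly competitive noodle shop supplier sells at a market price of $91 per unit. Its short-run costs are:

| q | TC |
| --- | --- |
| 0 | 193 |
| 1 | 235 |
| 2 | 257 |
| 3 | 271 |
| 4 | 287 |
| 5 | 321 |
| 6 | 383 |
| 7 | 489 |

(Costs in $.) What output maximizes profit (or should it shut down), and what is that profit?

Tabulate TR − TC: q=0: -193; q=1: -144; q=2: -75; q=3: 2; q=4: 77; q=5: 134; q=6: 163; q=7: 148.
Profit is maximized at q = 6. AVC there is 190/6 = $31.67 ≤ P, so producing beats shutting down (which would give -$193).

q = 6; profit = $163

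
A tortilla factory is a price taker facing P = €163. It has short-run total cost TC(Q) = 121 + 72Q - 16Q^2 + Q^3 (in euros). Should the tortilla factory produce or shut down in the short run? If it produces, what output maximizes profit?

Produce at Q = 13

Variable cost is VC = 72Q - 16Q^2 + Q^3, so AVC = VC/Q = 72 - 16Q + Q^2 and MC = dTC/dQ = 72 - 32Q + 3Q^2.
The AVC parabola has its vertex at Q = 16/2 = 8, where AVC = 72 - 16·8 + 8^2 = €8.
P = €163 exceeds min AVC = €8, so the firm stays open.
Solving P = MC: -91 - 32Q + 3Q^2 = 0 ⇒ Q = -7/3 or 13. On the upward-sloping branch, Q* = 13.
Check: AVC at Q = 13 is €33 ≤ P, so revenue covers variable cost.
Profit = P·Q − TC = 163·13 − 550 = €1569.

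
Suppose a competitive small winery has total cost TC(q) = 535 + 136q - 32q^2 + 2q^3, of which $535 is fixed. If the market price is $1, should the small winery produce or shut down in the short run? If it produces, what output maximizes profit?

Shut down

From TC, MC = TC'(q) = 136 - 64q + 6q^2 and AVC = VC/q = 136 - 32q + 2q^2.
The AVC parabola has its vertex at q = 32/4 = 8, where AVC = 136 - 32·8 + 2·8^2 = $8.
With P < min AVC ($1 < $8), every unit sold adds to the loss.
Shutting down limits the loss to fixed cost, $535.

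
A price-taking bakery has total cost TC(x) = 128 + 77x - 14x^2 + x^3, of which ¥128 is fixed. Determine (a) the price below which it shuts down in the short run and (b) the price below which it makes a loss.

AVC = 77 - 14x + x^2; minimized at x = 7, giving min AVC = ¥28. That is the shutdown price.
ATC = 128/x + 77 - 14x + x^2. Setting dATC/dx = −128/x^2 − 14 + 2x = 0 gives x = 8 (since 2·8^3 − 14·8^2 = 128).
min ATC = 128/8 + 77 − 14·8 + 8^2 = ¥45. That is the break-even price.
For ¥28 ≤ P < ¥45 the firm produces at a loss; below ¥28 it shuts down.

Shutdown price = ¥28; break-even price = ¥45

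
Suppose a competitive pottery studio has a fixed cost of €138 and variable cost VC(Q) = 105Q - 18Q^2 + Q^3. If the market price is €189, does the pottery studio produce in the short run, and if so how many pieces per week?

Produce at Q = 14

From TC, MC = TC'(Q) = 105 - 36Q + 3Q^2 and AVC = VC/Q = 105 - 18Q + Q^2.
The AVC parabola has its vertex at Q = 18/2 = 9, where AVC = 105 - 18·9 + 9^2 = €24.
Because €189 ≥ €24, revenue can cover variable cost; the firm operates.
P = MC gives -84 - 36Q + 3Q^2 = 0, with roots -2 and 14. Take the larger (rising MC): Q* = 14.
Check: AVC at Q = 14 is €49 ≤ P, so revenue covers variable cost.
Profit = P·Q − TC = 189·14 − 824 = €1822.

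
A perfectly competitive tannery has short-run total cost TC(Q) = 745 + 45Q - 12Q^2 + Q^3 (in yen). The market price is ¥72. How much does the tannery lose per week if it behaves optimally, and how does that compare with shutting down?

Profit = -¥259 at Q = 9

AVC = 45 - 12Q + Q^2; min AVC = ¥9 at Q = 6. Since P = ¥72 ≥ min AVC, the firm produces.
With MC = 45 - 24Q + 3Q^2, P = MC on the upward-sloping part at Q* = 9.
TR = 72·9 = 648. TC = 745 + 162 = 907. Profit = 648 − 907 = -¥259.
That loss of ¥259 beats the ¥745 the firm would lose by shutting down; producing recovers ¥486 of fixed cost.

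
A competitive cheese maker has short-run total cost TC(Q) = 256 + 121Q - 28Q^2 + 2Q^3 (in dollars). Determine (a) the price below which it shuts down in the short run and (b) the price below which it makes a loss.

Shutdown price = $23; break-even price = $57

Shutdown price = min AVC. AVC = 121 - 28Q + 2Q^2, with vertex at Q = 7 and minimum $23.
ATC = 256/Q + 121 - 28Q + 2Q^2. Setting dATC/dQ = −256/Q^2 − 28 + 4Q = 0 gives Q = 8 (since 4·8^3 − 28·8^2 = 256).
min ATC = 256/8 + 121 − 28·8 + 2·8^2 = $57. That is the break-even price.
For $23 ≤ P < $57 the firm produces at a loss; below $23 it shuts down.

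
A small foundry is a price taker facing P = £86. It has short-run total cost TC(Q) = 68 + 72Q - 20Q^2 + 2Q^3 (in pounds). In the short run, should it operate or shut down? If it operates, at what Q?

Produce at Q = 7

From TC, MC = TC'(Q) = 72 - 40Q + 6Q^2 and AVC = VC/Q = 72 - 20Q + 2Q^2.
AVC hits its minimum where MC = AVC, at Q = 5, giving min AVC = 72 - 20·5 + 2·5^2 = £22.
Because £86 ≥ £22, revenue can cover variable cost; the firm operates.
Solving P = MC: -14 - 40Q + 6Q^2 = 0 ⇒ Q = -1/3 or 7. On the upward-sloping branch, Q* = 7.
Check: AVC at Q = 7 is £30 ≤ P, so revenue covers variable cost.
Profit = P·Q − TC = 86·7 − 278 = £324.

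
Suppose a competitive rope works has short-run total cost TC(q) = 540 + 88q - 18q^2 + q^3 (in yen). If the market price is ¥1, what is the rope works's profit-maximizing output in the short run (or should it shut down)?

Variable cost is VC = 88q - 18q^2 + q^3, so AVC = VC/q = 88 - 18q + q^2 and MC = dTC/dq = 88 - 36q + 3q^2.
AVC is minimized where dAVC/dq = -18 + 2q = 0, at q = 9; min AVC = 88 - 18·9 + 9^2 = ¥7.
Since P = ¥1 < min AVC = ¥7, price fails to cover variable cost at any output.
The firm minimizes its loss by shutting down and losing only its fixed cost of ¥540.

Shut down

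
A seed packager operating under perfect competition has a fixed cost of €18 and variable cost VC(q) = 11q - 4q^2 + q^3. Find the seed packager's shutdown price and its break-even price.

Shutdown price = €7; break-even price = €14

AVC = 11 - 4q + q^2; minimized at q = 2, giving min AVC = €7. That is the shutdown price.
ATC = 18/q + 11 - 4q + q^2. Setting dATC/dq = −18/q^2 − 4 + 2q = 0 gives q = 3 (since 2·3^3 − 4·3^2 = 18).
min ATC = 18/3 + 11 − 4·3 + 3^2 = €14. That is the break-even price.
For €7 ≤ P < €14 the firm produces at a loss; below €7 it shuts down.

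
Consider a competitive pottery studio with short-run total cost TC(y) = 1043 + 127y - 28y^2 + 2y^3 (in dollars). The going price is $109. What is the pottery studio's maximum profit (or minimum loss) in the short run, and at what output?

Profit = -$395 at y = 9

AVC = 127 - 28y + 2y^2 has its minimum $29 at y = 7; price $109 clears that bar, so the firm operates.
MC = 127 - 56y + 6y^2. Setting P = MC and taking the root on the rising branch gives y* = 9.
TR = 109·9 = 981. TC = 1043 + 333 = 1376. Profit = 981 − 1376 = -$395.
Shutting down would mean losing the fixed cost of $1043, so operating at a loss of $395 is better by $648.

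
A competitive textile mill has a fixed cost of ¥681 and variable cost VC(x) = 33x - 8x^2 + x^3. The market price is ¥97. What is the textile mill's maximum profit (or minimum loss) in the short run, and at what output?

AVC = 33 - 8x + x^2 has its minimum ¥17 at x = 4; price ¥97 clears that bar, so the firm operates.
With MC = 33 - 16x + 3x^2, P = MC on the upward-sloping part at x* = 8.
TR = 97·8 = 776. TC = 681 + 264 = 945. Profit = 776 − 945 = -¥169.
By producing, the firm covers all variable cost plus ¥512 of fixed cost; shutting down would lose the full ¥681.

Profit = -¥169 at x = 8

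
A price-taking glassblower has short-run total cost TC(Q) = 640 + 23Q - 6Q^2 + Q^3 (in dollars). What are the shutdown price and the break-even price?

AVC = 23 - 6Q + Q^2; minimized at Q = 3, giving min AVC = $14. That is the shutdown price.
ATC = 640/Q + 23 - 6Q + Q^2. Setting dATC/dQ = −640/Q^2 − 6 + 2Q = 0 gives Q = 8 (since 2·8^3 − 6·8^2 = 640).
min ATC = 640/8 + 23 − 6·8 + 8^2 = $119. That is the break-even price.
For $14 ≤ P < $119 the firm produces at a loss; below $14 it shuts down.

Shutdown price = $14; break-even price = $119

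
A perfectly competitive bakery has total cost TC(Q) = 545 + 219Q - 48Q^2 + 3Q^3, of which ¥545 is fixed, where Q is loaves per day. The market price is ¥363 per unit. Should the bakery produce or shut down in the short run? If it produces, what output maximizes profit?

Produce at Q = 12

From TC, MC = TC'(Q) = 219 - 96Q + 9Q^2 and AVC = VC/Q = 219 - 48Q + 3Q^2.
The AVC parabola has its vertex at Q = 48/6 = 8, where AVC = 219 - 48·8 + 3·8^2 = ¥27.
Because ¥363 ≥ ¥27, revenue can cover variable cost; the firm operates.
P = MC gives -144 - 96Q + 9Q^2 = 0, with roots -4/3 and 12. Take the larger (rising MC): Q* = 12.
Check: AVC at Q = 12 is ¥75 ≤ P, so revenue covers variable cost.
Profit = P·Q − TC = 363·12 − 1445 = ¥2911.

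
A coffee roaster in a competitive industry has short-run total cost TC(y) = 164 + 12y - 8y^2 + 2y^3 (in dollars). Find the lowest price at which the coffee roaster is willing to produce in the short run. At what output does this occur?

$4 per unit, at y = 2

The firm shuts down when price falls below the minimum of average variable cost. AVC = VC/y = 12 - 8y + 2y^2.
At the minimum of AVC, MC = AVC. MC = 12 - 16y + 6y^2; setting MC = AVC gives 4y^2 - 8y = 0, so y = 2. min AVC = 4.
For P < $4 the firm produces nothing.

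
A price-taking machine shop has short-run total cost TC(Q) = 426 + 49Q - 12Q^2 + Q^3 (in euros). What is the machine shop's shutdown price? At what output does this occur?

The firm shuts down when price falls below the minimum of average variable cost. AVC = VC/Q = 49 - 12Q + Q^2.
dAVC/dQ = -12 + 2Q = 0 gives Q = 6. min AVC = 49 - 12·6 + 6^2 = 13.
The firm shuts down for any P below €13.

€13 per unit, at Q = 6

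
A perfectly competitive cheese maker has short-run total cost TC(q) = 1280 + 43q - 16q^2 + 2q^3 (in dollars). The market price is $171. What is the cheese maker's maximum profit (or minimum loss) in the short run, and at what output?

AVC = 43 - 16q + 2q^2; min AVC = $11 at q = 4. Since P = $171 ≥ min AVC, the firm produces.
With MC = 43 - 32q + 6q^2, P = MC on the upward-sloping part at q* = 8.
TR = 171·8 = 1368. TC = 1280 + 344 = 1624. Profit = 1368 − 1624 = -$256.
Shutting down would mean losing the fixed cost of $1280, so operating at a loss of $256 is better by $1024.

Profit = -$256 at q = 8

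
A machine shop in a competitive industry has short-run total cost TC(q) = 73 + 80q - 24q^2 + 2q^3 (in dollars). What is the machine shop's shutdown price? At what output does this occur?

$8 per unit, at q = 6

The firm shuts down when price falls below the minimum of average variable cost. AVC = VC/q = 80 - 24q + 2q^2.
dAVC/dq = -24 + 4q = 0 gives q = 6. min AVC = 80 - 24·6 + 2·6^2 = 8.
So the shutdown price is $8.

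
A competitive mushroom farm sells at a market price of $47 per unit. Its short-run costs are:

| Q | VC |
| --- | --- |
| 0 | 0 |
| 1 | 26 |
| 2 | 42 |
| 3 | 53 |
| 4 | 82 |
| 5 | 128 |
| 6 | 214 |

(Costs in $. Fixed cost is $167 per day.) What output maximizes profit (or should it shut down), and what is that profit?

Q = 5; profit = -$60

Tabulate TR − TC: Q=0: -167; Q=1: -146; Q=2: -115; Q=3: -79; Q=4: -61; Q=5: -60; Q=6: -99.
Profit is maximized at Q = 5. AVC there is 128/5 = $25.60 ≤ P, so producing beats shutting down (which would give -$167).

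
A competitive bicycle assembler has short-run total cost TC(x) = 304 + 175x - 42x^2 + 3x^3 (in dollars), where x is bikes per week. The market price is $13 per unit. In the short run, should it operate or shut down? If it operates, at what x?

From TC, MC = TC'(x) = 175 - 84x + 9x^2 and AVC = VC/x = 175 - 42x + 3x^2.
AVC hits its minimum where MC = AVC, at x = 7, giving min AVC = 175 - 42·7 + 3·7^2 = $28.
P = $13 lies below min AVC = $28; no output level covers variable cost.
Shutting down limits the loss to fixed cost, $304.

Shut down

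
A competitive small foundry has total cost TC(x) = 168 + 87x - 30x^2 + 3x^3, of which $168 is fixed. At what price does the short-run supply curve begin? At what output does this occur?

$12 per unit, at x = 5

The shutdown price is the minimum of AVC. VC = 87x - 30x^2 + 3x^3, so AVC = 87 - 30x + 3x^2.
dAVC/dx = -30 + 6x = 0 gives x = 5. min AVC = 87 - 30·5 + 3·5^2 = 12.
The firm shuts down for any P below $12.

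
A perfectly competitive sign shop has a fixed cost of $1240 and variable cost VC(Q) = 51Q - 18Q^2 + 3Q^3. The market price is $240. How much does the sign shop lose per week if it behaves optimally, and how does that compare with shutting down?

AVC = 51 - 18Q + 3Q^2 has its minimum $24 at Q = 3; price $240 clears that bar, so the firm operates.
MC = 51 - 36Q + 9Q^2. Setting P = MC and taking the root on the rising branch gives Q* = 7.
TR = 240·7 = 1680. TC = 1240 + 504 = 1744. Profit = 1680 − 1744 = -$64.
By producing, the firm covers all variable cost plus $1176 of fixed cost; shutting down would lose the full $1240.

Profit = -$64 at Q = 7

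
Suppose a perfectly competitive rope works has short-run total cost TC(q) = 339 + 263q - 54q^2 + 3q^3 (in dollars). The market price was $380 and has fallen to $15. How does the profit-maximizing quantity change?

Output falls from 13 to 0 (the firm shuts down)

AVC = 263 - 54q + 3q^2, minimized at q = 9 where min AVC = $20. MC = 263 - 108q + 9q^2.
With P = $380 above the shutdown price, P = MC gives q = 13.
At P = $15 < min AVC = $20, price no longer covers variable cost at any output, so the firm shuts down: q = 0.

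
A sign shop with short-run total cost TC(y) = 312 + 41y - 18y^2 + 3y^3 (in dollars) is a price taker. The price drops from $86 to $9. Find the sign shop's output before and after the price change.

AVC = 41 - 18y + 3y^2, minimized at y = 3 where min AVC = $14. MC = 41 - 36y + 9y^2.
With P = $86 above the shutdown price, P = MC gives y = 5.
At P = $9 < min AVC = $14, price no longer covers variable cost at any output, so the firm shuts down: y = 0.

Output falls from 5 to 0 (the firm shuts down)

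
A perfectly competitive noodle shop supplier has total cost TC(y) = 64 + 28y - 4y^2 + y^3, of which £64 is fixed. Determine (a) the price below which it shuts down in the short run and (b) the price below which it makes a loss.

AVC = 28 - 4y + y^2; minimized at y = 2, giving min AVC = £24. That is the shutdown price.
ATC = 64/y + 28 - 4y + y^2. Setting dATC/dy = −64/y^2 − 4 + 2y = 0 gives y = 4 (since 2·4^3 − 4·4^2 = 64).
min ATC = 64/4 + 28 − 4·4 + 4^2 = £44. That is the break-even price.
Between these two prices the firm operates at a loss; above £44 it earns a profit.

Shutdown price = £24; break-even price = £44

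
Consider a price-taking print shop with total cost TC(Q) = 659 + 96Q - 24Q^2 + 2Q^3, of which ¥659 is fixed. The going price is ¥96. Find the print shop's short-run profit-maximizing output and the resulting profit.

Profit = -¥147 at Q = 8

AVC = 96 - 24Q + 2Q^2 has its minimum ¥24 at Q = 6; price ¥96 clears that bar, so the firm operates.
With MC = 96 - 48Q + 6Q^2, P = MC on the upward-sloping part at Q* = 8.
TR = 96·8 = 768. TC = 659 + 256 = 915. Profit = 768 − 915 = -¥147.
Shutting down would mean losing the fixed cost of ¥659, so operating at a loss of ¥147 is better by ¥512.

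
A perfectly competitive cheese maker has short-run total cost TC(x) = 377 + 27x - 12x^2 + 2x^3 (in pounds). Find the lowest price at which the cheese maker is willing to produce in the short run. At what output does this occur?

Short-run supply begins at min AVC. From VC = 27x - 12x^2 + 2x^3, AVC = 27 - 12x + 2x^2.
At the minimum of AVC, MC = AVC. MC = 27 - 24x + 6x^2; setting MC = AVC gives 4x^2 - 12x = 0, so x = 3. min AVC = 9.
So the shutdown price is £9.

£9 per unit, at x = 3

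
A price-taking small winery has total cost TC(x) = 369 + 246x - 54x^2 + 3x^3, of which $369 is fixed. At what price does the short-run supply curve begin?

The firm shuts down when price falls below the minimum of average variable cost. AVC = VC/x = 246 - 54x + 3x^2.
At the minimum of AVC, MC = AVC. MC = 246 - 108x + 9x^2; setting MC = AVC gives 6x^2 - 54x = 0, so x = 9. min AVC = 3.
The firm shuts down for any P below $3.

$3 per unit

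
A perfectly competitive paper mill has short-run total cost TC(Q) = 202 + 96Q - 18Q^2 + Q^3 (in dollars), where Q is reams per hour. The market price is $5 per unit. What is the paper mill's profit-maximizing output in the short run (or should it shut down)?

Shut down

Strip out fixed cost: VC = 96Q - 18Q^2 + Q^3. Then AVC = 96 - 18Q + Q^2 and MC = 96 - 36Q + 3Q^2.
AVC is minimized where dAVC/dQ = -18 + 2Q = 0, at Q = 9; min AVC = 96 - 18·9 + 9^2 = $15.
With P < min AVC ($5 < $15), every unit sold adds to the loss.
Shutting down limits the loss to fixed cost, $202.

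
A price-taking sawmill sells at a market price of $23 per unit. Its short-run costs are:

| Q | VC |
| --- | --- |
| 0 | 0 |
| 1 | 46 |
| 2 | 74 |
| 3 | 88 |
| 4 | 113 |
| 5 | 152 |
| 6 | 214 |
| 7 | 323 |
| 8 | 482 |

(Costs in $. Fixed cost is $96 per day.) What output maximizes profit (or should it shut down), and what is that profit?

Q = 0 (shut down); profit = -$96

Profit at each row (π = 23Q − TC): Q=0: -96; Q=1: -119; Q=2: -124; Q=3: -115; Q=4: -117; Q=5: -133; Q=6: -172; Q=7: -258; Q=8: -394.
Profit is highest at Q = 0. Equivalently, the lowest AVC in the table is 113/4 ≈ $28.25 at Q = 4, and P = $23 falls below it — price never covers variable cost, so the firm shuts down and loses only its fixed cost.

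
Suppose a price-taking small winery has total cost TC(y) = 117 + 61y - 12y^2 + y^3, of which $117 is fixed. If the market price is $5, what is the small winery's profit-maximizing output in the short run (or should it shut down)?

Shut down

From TC, MC = TC'(y) = 61 - 24y + 3y^2 and AVC = VC/y = 61 - 12y + y^2.
AVC hits its minimum where MC = AVC, at y = 6, giving min AVC = 61 - 12·6 + 6^2 = $25.
P = $5 lies below min AVC = $25; no output level covers variable cost.
The firm minimizes its loss by shutting down and losing only its fixed cost of $117.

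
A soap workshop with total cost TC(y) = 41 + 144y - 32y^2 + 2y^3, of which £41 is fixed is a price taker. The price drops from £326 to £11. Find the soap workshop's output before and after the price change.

MC = 144 - 64y + 6y^2; the shutdown threshold is min AVC = £16 (at y = 8).
At P = £326 ≥ min AVC, set P = MC on the rising branch: y = 13.
At P = £11 < min AVC = £16, price no longer covers variable cost at any output, so the firm shuts down: y = 0.

Output falls from 13 to 0 (the firm shuts down)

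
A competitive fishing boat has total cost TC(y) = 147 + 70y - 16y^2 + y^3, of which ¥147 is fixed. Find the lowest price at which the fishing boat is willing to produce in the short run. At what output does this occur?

The shutdown price is the minimum of AVC. VC = 70y - 16y^2 + y^3, so AVC = 70 - 16y + y^2.
dAVC/dy = -16 + 2y = 0 gives y = 8. min AVC = 70 - 16·8 + 8^2 = 6.
The firm shuts down for any P below ¥6.

¥6 per unit, at y = 8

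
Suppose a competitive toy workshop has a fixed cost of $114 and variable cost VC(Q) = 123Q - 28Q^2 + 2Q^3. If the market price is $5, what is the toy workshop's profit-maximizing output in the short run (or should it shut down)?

Strip out fixed cost: VC = 123Q - 28Q^2 + 2Q^3. Then AVC = 123 - 28Q + 2Q^2 and MC = 123 - 56Q + 6Q^2.
AVC is minimized where dAVC/dQ = -28 + 4Q = 0, at Q = 7; min AVC = 123 - 28·7 + 2·7^2 = $25.
Since P = $5 < min AVC = $25, price fails to cover variable cost at any output.
The firm minimizes its loss by shutting down and losing only its fixed cost of $114.

Shut down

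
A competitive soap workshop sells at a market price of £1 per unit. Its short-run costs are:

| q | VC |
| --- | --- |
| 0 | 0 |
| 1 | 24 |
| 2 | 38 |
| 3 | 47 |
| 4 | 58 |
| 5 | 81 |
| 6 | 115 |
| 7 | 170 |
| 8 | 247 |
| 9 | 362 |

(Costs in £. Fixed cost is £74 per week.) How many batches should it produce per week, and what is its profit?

Compute π = P·q − TC at each output: q=0: -74; q=1: -97; q=2: -110; q=3: -118; q=4: -128; q=5: -150; q=6: -183; q=7: -237; q=8: -313; q=9: -427.
Profit is highest at q = 0. Equivalently, the lowest AVC in the table is 58/4 ≈ £14.50 at q = 4, and P = £1 falls below it — price never covers variable cost, so the firm shuts down and loses only its fixed cost.

q = 0 (shut down); profit = -£74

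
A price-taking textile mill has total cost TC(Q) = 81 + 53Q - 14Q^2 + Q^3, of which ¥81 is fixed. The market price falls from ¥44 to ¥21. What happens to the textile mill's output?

Output falls from 9 to 8

MC = 53 - 28Q + 3Q^2; the shutdown threshold is min AVC = ¥4 (at Q = 7).
With P = ¥44 above the shutdown price, P = MC gives Q = 9.
At P = ¥21 ≥ min AVC, set P = MC: Q = 8. The firm stays open but cuts output.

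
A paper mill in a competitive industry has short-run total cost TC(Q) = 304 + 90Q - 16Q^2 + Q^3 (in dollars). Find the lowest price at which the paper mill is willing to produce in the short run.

$26 per unit

The firm shuts down when price falls below the minimum of average variable cost. AVC = VC/Q = 90 - 16Q + Q^2.
dAVC/dQ = -16 + 2Q = 0 gives Q = 8. min AVC = 90 - 16·8 + 8^2 = 26.
The firm shuts down for any P below $26.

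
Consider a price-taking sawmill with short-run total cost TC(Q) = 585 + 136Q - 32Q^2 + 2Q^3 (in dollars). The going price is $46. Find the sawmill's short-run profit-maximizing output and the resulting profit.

Profit = -$261 at Q = 9

AVC = 136 - 32Q + 2Q^2 has its minimum $8 at Q = 8; price $46 clears that bar, so the firm operates.
MC = 136 - 64Q + 6Q^2. Setting P = MC and taking the root on the rising branch gives Q* = 9.
TR = 46·9 = 414. TC = 585 + 90 = 675. Profit = 414 − 675 = -$261.
By producing, the firm covers all variable cost plus $324 of fixed cost; shutting down would lose the full $585.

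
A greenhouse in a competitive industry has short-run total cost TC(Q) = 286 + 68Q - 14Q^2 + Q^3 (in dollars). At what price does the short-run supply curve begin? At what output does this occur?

Short-run supply begins at min AVC. From VC = 68Q - 14Q^2 + Q^3, AVC = 68 - 14Q + Q^2.
dAVC/dQ = -14 + 2Q = 0 gives Q = 7. min AVC = 68 - 14·7 + 7^2 = 19.
For P < $19 the firm produces nothing.

$19 per unit, at Q = 7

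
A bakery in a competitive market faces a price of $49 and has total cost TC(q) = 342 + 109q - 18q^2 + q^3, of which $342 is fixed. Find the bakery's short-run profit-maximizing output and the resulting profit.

Profit = -$142 at q = 10

AVC = 109 - 18q + q^2; min AVC = $28 at q = 9. Since P = $49 ≥ min AVC, the firm produces.
MC = 109 - 36q + 3q^2. Setting P = MC and taking the root on the rising branch gives q* = 10.
TR = 49·10 = 490. TC = 342 + 290 = 632. Profit = 490 − 632 = -$142.
By producing, the firm covers all variable cost plus $200 of fixed cost; shutting down would lose the full $342.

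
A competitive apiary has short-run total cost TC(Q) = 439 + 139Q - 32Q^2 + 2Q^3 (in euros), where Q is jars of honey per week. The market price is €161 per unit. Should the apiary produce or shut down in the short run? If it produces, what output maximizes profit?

Produce at Q = 11

From TC, MC = TC'(Q) = 139 - 64Q + 6Q^2 and AVC = VC/Q = 139 - 32Q + 2Q^2.
The AVC parabola has its vertex at Q = 32/4 = 8, where AVC = 139 - 32·8 + 2·8^2 = €11.
Since P = €161 ≥ min AVC = €11, price covers variable cost and the firm should produce.
Set P = MC: 161 = 139 - 64Q + 6Q^2 → -22 - 64Q + 6Q^2 = 0. The roots are Q = -1/3 and Q = 11; the profit-maximizing output is on the rising part of MC, so Q* = 11.
Check: AVC at Q = 11 is €29 ≤ P, so revenue covers variable cost.
Profit = P·Q − TC = 161·11 − 758 = €1013.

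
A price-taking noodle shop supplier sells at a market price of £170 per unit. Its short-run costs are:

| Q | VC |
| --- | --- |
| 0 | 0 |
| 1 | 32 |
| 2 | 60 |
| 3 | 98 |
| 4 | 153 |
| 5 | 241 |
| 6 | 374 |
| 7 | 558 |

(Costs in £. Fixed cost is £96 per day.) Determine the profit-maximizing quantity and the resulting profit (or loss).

Q = 6; profit = £550

Compute π = P·Q − TC at each output: Q=0: -96; Q=1: 42; Q=2: 184; Q=3: 316; Q=4: 431; Q=5: 513; Q=6: 550; Q=7: 536.
Profit is maximized at Q = 6. AVC there is 374/6 = £62.33 ≤ P, so producing beats shutting down (which would give -£96).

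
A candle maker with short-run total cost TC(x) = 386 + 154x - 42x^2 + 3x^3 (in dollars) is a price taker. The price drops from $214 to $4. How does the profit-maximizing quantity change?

MC = 154 - 84x + 9x^2; the shutdown threshold is min AVC = $7 (at x = 7).
With P = $214 above the shutdown price, P = MC gives x = 10.
At P = $4 < min AVC = $7, price no longer covers variable cost at any output, so the firm shuts down: x = 0.

Output falls from 10 to 0 (the firm shuts down)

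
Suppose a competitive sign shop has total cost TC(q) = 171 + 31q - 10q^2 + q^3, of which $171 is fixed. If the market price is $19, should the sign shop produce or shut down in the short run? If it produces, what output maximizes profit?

Produce at q = 6

Variable cost is VC = 31q - 10q^2 + q^3, so AVC = VC/q = 31 - 10q + q^2 and MC = dTC/dq = 31 - 20q + 3q^2.
AVC hits its minimum where MC = AVC, at q = 5, giving min AVC = 31 - 10·5 + 5^2 = $6.
Since P = $19 ≥ min AVC = $6, price covers variable cost and the firm should produce.
Solving P = MC: 12 - 20q + 3q^2 = 0 ⇒ q = 2/3 or 6. On the upward-sloping branch, q* = 6.
Check: AVC at q = 6 is $7 ≤ P, so revenue covers variable cost.
Profit = P·q − TC = 19·6 − 213 = -$99, a loss, but smaller than the $171 fixed cost the firm would lose by shutting down.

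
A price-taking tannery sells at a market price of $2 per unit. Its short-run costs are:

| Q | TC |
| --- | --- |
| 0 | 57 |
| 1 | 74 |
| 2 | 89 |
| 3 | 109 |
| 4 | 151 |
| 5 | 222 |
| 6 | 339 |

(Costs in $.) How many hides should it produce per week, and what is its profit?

Tabulate TR − TC: Q=0: -57; Q=1: -72; Q=2: -85; Q=3: -103; Q=4: -143; Q=5: -212; Q=6: -327.
Profit is highest at Q = 0. Equivalently, the lowest AVC in the table is 32/2 ≈ $16 at Q = 2, and P = $2 falls below it — price never covers variable cost, so the firm shuts down and loses only its fixed cost.

Q = 0 (shut down); profit = -$57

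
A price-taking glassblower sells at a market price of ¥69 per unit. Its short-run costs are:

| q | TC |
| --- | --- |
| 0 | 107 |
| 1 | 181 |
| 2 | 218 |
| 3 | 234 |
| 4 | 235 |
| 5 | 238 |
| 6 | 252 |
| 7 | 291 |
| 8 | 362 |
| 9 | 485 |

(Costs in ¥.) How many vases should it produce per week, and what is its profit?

q = 7; profit = ¥192

Profit at each row (π = 69q − TC): q=0: -107; q=1: -112; q=2: -80; q=3: -27; q=4: 41; q=5: 107; q=6: 162; q=7: 192; q=8: 190; q=9: 136.
Profit is maximized at q = 7. AVC there is 184/7 = ¥26.29 ≤ P, so producing beats shutting down (which would give -¥107).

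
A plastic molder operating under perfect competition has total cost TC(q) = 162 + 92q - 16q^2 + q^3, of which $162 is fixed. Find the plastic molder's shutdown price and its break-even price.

AVC = 92 - 16q + q^2; minimized at q = 8, giving min AVC = $28. That is the shutdown price.
ATC = 162/q + 92 - 16q + q^2. Setting dATC/dq = −162/q^2 − 16 + 2q = 0 gives q = 9 (since 2·9^3 − 16·9^2 = 162).
min ATC = 162/9 + 92 − 16·9 + 9^2 = $47. That is the break-even price.
For $28 ≤ P < $47 the firm produces at a loss; below $28 it shuts down.

Shutdown price = $28; break-even price = $47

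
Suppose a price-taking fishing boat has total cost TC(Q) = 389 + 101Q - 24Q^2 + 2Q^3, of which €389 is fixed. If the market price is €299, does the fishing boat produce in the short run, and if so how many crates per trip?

Produce at Q = 11

Strip out fixed cost: VC = 101Q - 24Q^2 + 2Q^3. Then AVC = 101 - 24Q + 2Q^2 and MC = 101 - 48Q + 6Q^2.
AVC hits its minimum where MC = AVC, at Q = 6, giving min AVC = 101 - 24·6 + 2·6^2 = €29.
Because €299 ≥ €29, revenue can cover variable cost; the firm operates.
Set P = MC: 299 = 101 - 48Q + 6Q^2 → -198 - 48Q + 6Q^2 = 0. The roots are Q = -3 and Q = 11; the profit-maximizing output is on the rising part of MC, so Q* = 11.
Check: AVC at Q = 11 is €79 ≤ P, so revenue covers variable cost.
Profit = P·Q − TC = 299·11 − 1258 = €2031.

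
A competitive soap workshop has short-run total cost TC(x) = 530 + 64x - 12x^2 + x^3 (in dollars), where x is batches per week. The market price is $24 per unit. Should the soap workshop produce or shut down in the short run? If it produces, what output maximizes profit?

From TC, MC = TC'(x) = 64 - 24x + 3x^2 and AVC = VC/x = 64 - 12x + x^2.
AVC is minimized where dAVC/dx = -12 + 2x = 0, at x = 6; min AVC = 64 - 12·6 + 6^2 = $28.
P = $24 lies below min AVC = $28; no output level covers variable cost.
Shutting down limits the loss to fixed cost, $530.

Shut down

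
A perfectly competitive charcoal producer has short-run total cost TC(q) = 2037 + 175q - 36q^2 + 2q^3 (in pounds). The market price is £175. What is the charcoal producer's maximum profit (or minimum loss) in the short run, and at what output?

Profit = -£309 at q = 12

AVC = 175 - 36q + 2q^2 has its minimum £13 at q = 9; price £175 clears that bar, so the firm operates.
With MC = 175 - 72q + 6q^2, P = MC on the upward-sloping part at q* = 12.
TR = 175·12 = 2100. TC = 2037 + 372 = 2409. Profit = 2100 − 2409 = -£309.
By producing, the firm covers all variable cost plus £1728 of fixed cost; shutting down would lose the full £2037.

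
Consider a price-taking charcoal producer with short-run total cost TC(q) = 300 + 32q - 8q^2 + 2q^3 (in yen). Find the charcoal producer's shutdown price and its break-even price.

Shutdown price = min AVC. AVC = 32 - 8q + 2q^2, with vertex at q = 2 and minimum ¥24.
ATC = 300/q + 32 - 8q + 2q^2. Setting dATC/dq = −300/q^2 − 8 + 4q = 0 gives q = 5 (since 4·5^3 − 8·5^2 = 300).
min ATC = 300/5 + 32 − 8·5 + 2·5^2 = ¥102. That is the break-even price.
Between these two prices the firm operates at a loss; above ¥102 it earns a profit.

Shutdown price = ¥24; break-even price = ¥102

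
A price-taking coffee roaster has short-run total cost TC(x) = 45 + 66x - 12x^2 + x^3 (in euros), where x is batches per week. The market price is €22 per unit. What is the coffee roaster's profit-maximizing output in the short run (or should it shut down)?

Variable cost is VC = 66x - 12x^2 + x^3, so AVC = VC/x = 66 - 12x + x^2 and MC = dTC/dx = 66 - 24x + 3x^2.
AVC hits its minimum where MC = AVC, at x = 6, giving min AVC = 66 - 12·6 + 6^2 = €30.
Since P = €22 < min AVC = €30, price fails to cover variable cost at any output.
Shutting down limits the loss to fixed cost, €45.

Shut down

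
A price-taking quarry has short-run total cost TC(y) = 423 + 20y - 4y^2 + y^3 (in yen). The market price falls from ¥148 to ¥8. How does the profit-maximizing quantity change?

MC = 20 - 8y + 3y^2; the shutdown threshold is min AVC = ¥16 (at y = 2).
At P = ¥148 ≥ min AVC, set P = MC on the rising branch: y = 8.
At P = ¥8 < min AVC = ¥16, price no longer covers variable cost at any output, so the firm shuts down: y = 0.

Output falls from 8 to 0 (the firm shuts down)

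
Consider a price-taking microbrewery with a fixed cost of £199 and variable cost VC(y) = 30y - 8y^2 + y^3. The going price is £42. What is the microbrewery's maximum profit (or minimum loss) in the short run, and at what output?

AVC = 30 - 8y + y^2; min AVC = £14 at y = 4. Since P = £42 ≥ min AVC, the firm produces.
MC = 30 - 16y + 3y^2. Setting P = MC and taking the root on the rising branch gives y* = 6.
TR = 42·6 = 252. TC = 199 + 108 = 307. Profit = 252 − 307 = -£55.
By producing, the firm covers all variable cost plus £144 of fixed cost; shutting down would lose the full £199.

Profit = -£55 at y = 6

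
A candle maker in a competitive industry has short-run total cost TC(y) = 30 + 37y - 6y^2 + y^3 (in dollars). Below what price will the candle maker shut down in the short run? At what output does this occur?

$28 per unit, at y = 3

The firm shuts down when price falls below the minimum of average variable cost. AVC = VC/y = 37 - 6y + y^2.
At the minimum of AVC, MC = AVC. MC = 37 - 12y + 3y^2; setting MC = AVC gives 2y^2 - 6y = 0, so y = 3. min AVC = 28.
So the shutdown price is $28.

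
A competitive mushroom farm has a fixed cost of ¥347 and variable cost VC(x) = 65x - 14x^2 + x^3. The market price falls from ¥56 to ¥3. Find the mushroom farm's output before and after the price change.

MC = 65 - 28x + 3x^2; the shutdown threshold is min AVC = ¥16 (at x = 7).
With P = ¥56 above the shutdown price, P = MC gives x = 9.
At P = ¥3 < min AVC = ¥16, price no longer covers variable cost at any output, so the firm shuts down: x = 0.

Output falls from 9 to 0 (the firm shuts down)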